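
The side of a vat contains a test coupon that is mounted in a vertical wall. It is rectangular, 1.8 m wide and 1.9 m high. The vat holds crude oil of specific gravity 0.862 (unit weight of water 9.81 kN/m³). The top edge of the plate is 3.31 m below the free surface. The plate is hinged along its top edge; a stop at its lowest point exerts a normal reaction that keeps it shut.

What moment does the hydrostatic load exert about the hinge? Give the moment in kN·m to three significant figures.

γ = 0.862 × 9.81 = 8.45622 kN/m³.
The centroid lies 1.9/2 = 0.95 m below the top edge, so the centroid depth is h_c = 3.31 + 0.95 = 4.26 m.
A = 1.8 × 1.9 = 3.42 m².
Resultant F = γ·h_c·A = 8.45622 × 4.26 × 3.42 = 123.2 kN.
I_c = b·h³/12 = 1.8 × 1.9³/12 = 1.02885 m⁴.
Centre of pressure: y_p = y_c + I_c/(y_c·A) = 4.26 + 1.02885/(4.26 × 3.42) = 4.26 + 0.0706182 = 4.33062 m along the plane.
The resultant acts 0.95 + 0.0706182 = 1.02062 m (along the plate) below the hinge at the top edge, so the moment about the hinge is M = F × 1.02062 = 123.2 × 1.02062 = 125.74 kN·m.

M ≈ 126 kN·m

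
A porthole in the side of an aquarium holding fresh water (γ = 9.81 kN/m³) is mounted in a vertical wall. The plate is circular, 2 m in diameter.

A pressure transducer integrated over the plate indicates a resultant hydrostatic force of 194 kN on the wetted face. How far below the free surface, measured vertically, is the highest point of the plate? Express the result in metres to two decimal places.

d_top ≈ 5.29 m

γ = 9.81 kN/m³.
A = π(1)² = 3.14159 m².
From F = γ·h_c·A, the centroid depth is h_c = 194/(9.81 × 3.14159) = 6.29482 m.
The centroid is at the centre, 1 m below the top of the plate, so the highest point sits at h_top = 6.29482 − 1 = 5.29482 m below the surface.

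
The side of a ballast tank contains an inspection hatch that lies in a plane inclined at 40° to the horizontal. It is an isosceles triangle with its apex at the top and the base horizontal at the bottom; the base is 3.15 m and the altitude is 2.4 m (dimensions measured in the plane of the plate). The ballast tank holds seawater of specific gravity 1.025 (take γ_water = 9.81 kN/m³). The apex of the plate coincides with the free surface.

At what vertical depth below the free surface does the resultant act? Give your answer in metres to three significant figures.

h_p = 1.16 m

γ = 1.025 × 9.81 = 10.05525 kN/m³.
Let θ = 40° be the plate's angle to the horizontal; measure y along the incline from where the plane meets the free surface. Vertical depth h = y·sinθ with sinθ = 0.642788.
With the apex up, the centroid sits 2h/3 = 2 × 2.4/3 = 1.6 m below the apex, so y_c = 1.6 m and h_c = 1.6 × 0.642788 = 1.02846 m.
A = ½ × 3.15 × 2.4 = 3.78 m².
Resultant F = γ·h_c·A = 10.05525 × 1.02846 × 3.78 = 39.0906 kN.
I_c = b·h³/36 = 3.15 × 2.4³/36 = 1.2096 m⁴.
Centre of pressure: y_p = y_c + I_c/(y_c·A) = 1.6 + 1.2096/(1.6 × 3.78) = 1.6 + 0.2 = 1.8 m along the plane.
Vertically, h_p = y_p·sinθ = 1.8 × 0.642788 = 1.15702 m.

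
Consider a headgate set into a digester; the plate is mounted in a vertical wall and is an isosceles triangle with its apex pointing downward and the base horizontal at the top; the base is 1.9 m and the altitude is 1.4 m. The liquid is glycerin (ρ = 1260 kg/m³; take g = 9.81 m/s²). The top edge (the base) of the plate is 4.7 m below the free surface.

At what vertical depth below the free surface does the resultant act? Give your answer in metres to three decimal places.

γ = ρg = 1260 × 9.81 / 1000 = 12.3606 kN/m³.
With the apex down, the centroid sits h/3 = 1.4/3 = 0.466667 m below the base (the top edge), so the centroid depth is h_c = 4.7 + 0.466667 = 5.16667 m.
A = ½ × 1.9 × 1.4 = 1.33 m².
Resultant F = γ·h_c·A = 12.3606 × 5.16667 × 1.33 = 84.938 kN.
I_c = b·h³/36 = 1.9 × 1.4³/36 = 0.144822 m⁴.
Centre of pressure: y_p = y_c + I_c/(y_c·A) = 5.16667 + 0.144822/(5.16667 × 1.33) = 5.16667 + 0.0210752 = 5.18775 m along the plane.

h_p = 5.188 m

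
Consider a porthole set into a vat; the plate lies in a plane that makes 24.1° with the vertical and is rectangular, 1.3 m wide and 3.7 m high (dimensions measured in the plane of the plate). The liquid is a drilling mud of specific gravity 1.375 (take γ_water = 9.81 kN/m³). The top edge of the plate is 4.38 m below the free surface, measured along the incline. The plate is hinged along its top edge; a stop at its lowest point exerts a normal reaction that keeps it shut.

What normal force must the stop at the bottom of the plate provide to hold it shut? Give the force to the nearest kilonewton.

γ = 1.375 × 9.81 = 13.48875 kN/m³.
The plate makes 24.1° with the vertical, i.e. θ = 90° − 24.1° = 65.9° to the horizontal. Measuring y along the incline from the free-surface line, vertical depth h = y·sinθ with sinθ = 0.912834.
The centroid lies 3.7/2 = 1.85 m below the top edge, so y_c = 4.38 + 1.85 = 6.23 m and h_c = 6.23 × 0.912834 = 5.68696 m.
A = 1.3 × 3.7 = 4.81 m².
Resultant F = γ·h_c·A = 13.48875 × 5.68696 × 4.81 = 368.975 kN.
I_c = b·h³/12 = 1.3 × 3.7³/12 = 5.48741 m⁴.
Centre of pressure: y_p = y_c + I_c/(y_c·A) = 6.23 + 5.48741/(6.23 × 4.81) = 6.23 + 0.183119 = 6.41312 m along the plane.
The resultant acts 1.85 + 0.183119 = 2.03312 m (along the plate) below the hinge at the top edge, so the moment about the hinge is M = F × 2.03312 = 368.975 × 2.03312 = 750.17 kN·m.
A normal force at the bottom, 3.7 m from the hinge, must supply this moment: P = 750.17/3.7 = 202.749 kN.

P ≈ 203 kN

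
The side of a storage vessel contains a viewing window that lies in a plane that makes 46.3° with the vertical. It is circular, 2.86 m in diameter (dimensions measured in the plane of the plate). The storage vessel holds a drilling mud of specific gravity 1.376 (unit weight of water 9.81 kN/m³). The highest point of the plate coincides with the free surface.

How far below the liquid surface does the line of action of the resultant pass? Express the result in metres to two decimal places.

γ = 1.376 × 9.81 = 13.49856 kN/m³.
The plate makes 46.3° with the vertical, i.e. θ = 90° − 46.3° = 43.7° to the horizontal. Measuring y along the incline from the free-surface line, vertical depth h = y·sinθ with sinθ = 0.690882.
The centroid is at the centre, 1.43 m below the top of the plate, so y_c = 1.43 m and h_c = 1.43 × 0.690882 = 0.987961 m.
A = π(1.43)² = 6.42424 m².
Resultant F = γ·h_c·A = 13.49856 × 0.987961 × 6.42424 = 85.674 kN.
I_c = πr⁴/4 = π × 1.43⁴/4 = 3.28423 m⁴.
Centre of pressure: y_p = y_c + I_c/(y_c·A) = 1.43 + 3.28423/(1.43 × 6.42424) = 1.43 + 0.3575 = 1.7875 m along the plane.
Vertically, h_p = y_p·sinθ = 1.7875 × 0.690882 = 1.23495 m.

h_p = 1.23 m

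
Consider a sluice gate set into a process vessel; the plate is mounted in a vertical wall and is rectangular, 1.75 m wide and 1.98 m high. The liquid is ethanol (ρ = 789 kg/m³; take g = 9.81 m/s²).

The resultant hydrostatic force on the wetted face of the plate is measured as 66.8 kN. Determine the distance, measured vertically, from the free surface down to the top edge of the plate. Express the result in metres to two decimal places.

γ = ρg = 789 × 9.81 / 1000 = 7.74009 kN/m³.
A = 1.75 × 1.98 = 3.465 m².
From F = γ·h_c·A, the centroid depth is h_c = 66.8/(7.74009 × 3.465) = 2.49073 m.
The centroid lies 1.98/2 = 0.99 m below the top edge, so the top edge sits at h_top = 2.49073 − 0.99 = 1.50073 m below the surface.

d_top ≈ 1.50 m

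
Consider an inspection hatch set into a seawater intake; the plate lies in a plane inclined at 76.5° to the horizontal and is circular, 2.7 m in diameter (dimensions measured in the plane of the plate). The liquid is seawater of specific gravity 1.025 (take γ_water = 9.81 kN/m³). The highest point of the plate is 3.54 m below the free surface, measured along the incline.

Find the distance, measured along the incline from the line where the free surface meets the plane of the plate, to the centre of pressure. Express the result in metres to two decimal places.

γ = 1.025 × 9.81 = 10.05525 kN/m³.
Let θ = 76.5° be the plate's angle to the horizontal; measure y along the incline from where the plane meets the free surface. Vertical depth h = y·sinθ with sinθ = 0.972370.
The centroid is at the centre, 1.35 m below the top of the plate, so y_c = 3.54 + 1.35 = 4.89 m and h_c = 4.89 × 0.972370 = 4.75489 m.
A = π(1.35)² = 5.72555 m².
Resultant F = γ·h_c·A = 10.05525 × 4.75489 × 5.72555 = 273.748 kN.
I_c = πr⁴/4 = π × 1.35⁴/4 = 2.6087 m⁴.
Centre of pressure: y_p = y_c + I_c/(y_c·A) = 4.89 + 2.6087/(4.89 × 5.72555) = 4.89 + 0.0931747 = 4.98317 m along the plane.

y_p = 4.98 m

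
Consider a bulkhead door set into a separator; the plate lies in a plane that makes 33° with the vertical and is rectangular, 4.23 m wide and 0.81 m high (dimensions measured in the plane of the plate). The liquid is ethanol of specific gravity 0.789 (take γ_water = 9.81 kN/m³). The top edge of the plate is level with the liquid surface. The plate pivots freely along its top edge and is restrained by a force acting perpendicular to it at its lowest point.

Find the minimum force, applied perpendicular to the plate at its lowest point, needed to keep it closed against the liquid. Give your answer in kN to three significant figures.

P ≈ 6.01 kN

γ = 0.789 × 9.81 = 7.74009 kN/m³.
The plate makes 33° with the vertical, i.e. θ = 90° − 33° = 57° to the horizontal. Measuring y along the incline from the free-surface line, vertical depth h = y·sinθ with sinθ = 0.838671.
The centroid lies 0.81/2 = 0.405 m below the top edge, so y_c = 0.405 m and h_c = 0.405 × 0.838671 = 0.339662 m.
A = 4.23 × 0.81 = 3.4263 m².
Resultant F = γ·h_c·A = 7.74009 × 0.339662 × 3.4263 = 9.00779 kN.
I_c = b·h³/12 = 4.23 × 0.81³/12 = 0.187333 m⁴.
Centre of pressure: y_p = y_c + I_c/(y_c·A) = 0.405 + 0.187333/(0.405 × 3.4263) = 0.405 + 0.135 = 0.54 m along the plane.
The resultant acts 0.405 + 0.135 = 0.54 m (along the plate) below the hinge at the top edge, so the moment about the hinge is M = F × 0.54 = 9.00779 × 0.54 = 4.86421 kN·m.
A normal force at the bottom, 0.81 m from the hinge, must supply this moment: P = 4.86421/0.81 = 6.0052 kN.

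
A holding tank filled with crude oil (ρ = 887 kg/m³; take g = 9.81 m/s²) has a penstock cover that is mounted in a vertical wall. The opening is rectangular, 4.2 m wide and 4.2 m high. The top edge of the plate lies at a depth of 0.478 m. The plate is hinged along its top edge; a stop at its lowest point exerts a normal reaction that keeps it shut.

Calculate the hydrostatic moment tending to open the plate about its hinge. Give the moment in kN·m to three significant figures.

γ = ρg = 887 × 9.81 / 1000 = 8.70147 kN/m³.
The centroid lies 4.2/2 = 2.1 m below the top edge, so the centroid depth is h_c = 0.478 + 2.1 = 2.578 m.
A = 4.2 × 4.2 = 17.64 m².
Resultant F = γ·h_c·A = 8.70147 × 2.578 × 17.64 = 395.707 kN.
I_c = b·h³/12 = 4.2 × 4.2³/12 = 25.9308 m⁴.
Centre of pressure: y_p = y_c + I_c/(y_c·A) = 2.578 + 25.9308/(2.578 × 17.64) = 2.578 + 0.570209 = 3.14821 m along the plane.
The resultant acts 2.1 + 0.570209 = 2.67021 m (along the plate) below the hinge at the top edge, so the moment about the hinge is M = F × 2.67021 = 395.707 × 2.67021 = 1056.62 kN·m.

M ≈ 1060 kN·m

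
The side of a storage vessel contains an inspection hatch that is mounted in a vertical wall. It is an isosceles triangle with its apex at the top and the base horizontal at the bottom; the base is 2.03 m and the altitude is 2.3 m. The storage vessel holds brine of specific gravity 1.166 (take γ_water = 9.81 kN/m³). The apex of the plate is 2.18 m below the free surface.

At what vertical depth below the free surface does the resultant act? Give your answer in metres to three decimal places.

γ = 1.166 × 9.81 = 11.43846 kN/m³.
With the apex up, the centroid sits 2h/3 = 2 × 2.3/3 = 1.53333 m below the apex, so the centroid depth is h_c = 2.18 + 1.53333 = 3.71333 m.
A = ½ × 2.03 × 2.3 = 2.3345 m².
Resultant F = γ·h_c·A = 11.43846 × 3.71333 × 2.3345 = 99.1574 kN.
I_c = b·h³/36 = 2.03 × 2.3³/36 = 0.686084 m⁴.
Centre of pressure: y_p = y_c + I_c/(y_c·A) = 3.71333 + 0.686084/(3.71333 × 2.3345) = 3.71333 + 0.0791443 = 3.79247 m along the plane.

h_p = 3.792 m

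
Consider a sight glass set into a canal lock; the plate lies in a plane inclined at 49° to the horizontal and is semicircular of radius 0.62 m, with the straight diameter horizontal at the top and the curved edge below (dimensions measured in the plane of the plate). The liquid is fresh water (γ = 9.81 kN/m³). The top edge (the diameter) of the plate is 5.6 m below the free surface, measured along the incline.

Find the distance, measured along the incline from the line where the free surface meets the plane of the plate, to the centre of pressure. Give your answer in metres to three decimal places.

y_p = 5.868 m

γ = 9.81 kN/m³.
Let θ = 49° be the plate's angle to the horizontal; measure y along the incline from where the plane meets the free surface. Vertical depth h = y·sinθ with sinθ = 0.754710.
The centroid of a semicircle lies 4r/(3π) = 0.263136 m from the diameter, here below the top edge, so y_c = 5.6 + 0.263136 = 5.86314 m and h_c = 5.86314 × 0.754710 = 4.42497 m.
A = πr²/2 = π × 0.62²/2 = 0.603814 m².
Resultant F = γ·h_c·A = 9.81 × 4.42497 × 0.603814 = 26.2109 kN.
I_c = (π/8 − 8/(9π))·r⁴ = 0.109757 × 0.62⁴ = 0.0162181 m⁴.
Centre of pressure: y_p = y_c + I_c/(y_c·A) = 5.86314 + 0.0162181/(5.86314 × 0.603814) = 5.86314 + 0.00458107 = 5.86772 m along the plane.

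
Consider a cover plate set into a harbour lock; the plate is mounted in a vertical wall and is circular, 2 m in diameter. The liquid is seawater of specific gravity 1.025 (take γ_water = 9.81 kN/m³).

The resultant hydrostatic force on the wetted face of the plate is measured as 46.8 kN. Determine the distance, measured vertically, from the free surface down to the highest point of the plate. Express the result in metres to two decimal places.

γ = 1.025 × 9.81 = 10.05525 kN/m³.
A = π(1)² = 3.14159 m².
From F = γ·h_c·A, the centroid depth is h_c = 46.8/(10.05525 × 3.14159) = 1.48151 m.
The centroid is at the centre, 1 m below the top of the plate, so the highest point sits at h_top = 1.48151 − 1 = 0.48151 m below the surface.

d_top ≈ 0.48 m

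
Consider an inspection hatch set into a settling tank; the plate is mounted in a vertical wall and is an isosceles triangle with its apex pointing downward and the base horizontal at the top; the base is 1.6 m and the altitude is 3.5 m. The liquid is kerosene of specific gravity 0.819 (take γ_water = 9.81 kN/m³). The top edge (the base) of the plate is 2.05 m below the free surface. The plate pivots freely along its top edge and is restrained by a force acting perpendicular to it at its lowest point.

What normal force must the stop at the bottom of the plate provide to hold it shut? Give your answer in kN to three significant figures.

γ = 0.819 × 9.81 = 8.03439 kN/m³.
With the apex down, the centroid sits h/3 = 3.5/3 = 1.16667 m below the base (the top edge), so the centroid depth is h_c = 2.05 + 1.16667 = 3.21667 m.
A = ½ × 1.6 × 3.5 = 2.8 m².
Resultant F = γ·h_c·A = 8.03439 × 3.21667 × 2.8 = 72.3631 kN.
I_c = b·h³/36 = 1.6 × 3.5³/36 = 1.90556 m⁴.
Centre of pressure: y_p = y_c + I_c/(y_c·A) = 3.21667 + 1.90556/(3.21667 × 2.8) = 3.21667 + 0.211572 = 3.42824 m along the plane.
The resultant acts 1.16667 + 0.211572 = 1.37824 m (along the plate) below the hinge at the top edge, so the moment about the hinge is M = F × 1.37824 = 72.3631 × 1.37824 = 99.7337 kN·m.
A normal force at the bottom, 3.5 m from the hinge, must supply this moment: P = 99.7337/3.5 = 28.4953 kN.

P ≈ 28.5 kN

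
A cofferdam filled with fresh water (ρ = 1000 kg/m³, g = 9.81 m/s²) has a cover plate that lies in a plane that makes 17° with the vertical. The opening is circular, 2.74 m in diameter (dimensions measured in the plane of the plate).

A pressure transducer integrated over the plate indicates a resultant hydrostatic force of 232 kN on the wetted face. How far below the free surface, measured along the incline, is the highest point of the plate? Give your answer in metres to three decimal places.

y_top ≈ 2.824 m

γ = ρg = 1000 × 9.81 = 9810 N/m³ = 9.81 kN/m³.
A = π(1.37)² = 5.89646 m².
From F = γ·h_c·A, the centroid depth is h_c = 232/(9.81 × 5.89646) = 4.01077 m.
The plate makes 17° with the vertical, i.e. θ = 90° − 17° = 73° to the horizontal. Measuring y along the incline from the free-surface line, vertical depth h = y·sinθ with sinθ = 0.956305.
Along the incline, y_c = h_c/sinθ = 4.01077/0.956305 = 4.19403 m.
The centroid is at the centre, 1.37 m below the top of the plate, so the highest point sits at y_top = 4.19403 − 1.37 = 2.82403 m along the incline.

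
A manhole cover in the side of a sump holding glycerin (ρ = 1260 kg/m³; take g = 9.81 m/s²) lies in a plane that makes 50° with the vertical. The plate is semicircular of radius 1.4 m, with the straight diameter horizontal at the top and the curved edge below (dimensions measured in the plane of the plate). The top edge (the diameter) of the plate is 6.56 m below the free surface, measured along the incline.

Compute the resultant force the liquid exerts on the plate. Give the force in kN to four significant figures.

γ = ρg = 1260 × 9.81 / 1000 = 12.3606 kN/m³.
The plate makes 50° with the vertical, i.e. θ = 90° − 50° = 40° to the horizontal. Measuring y along the incline from the free-surface line, vertical depth h = y·sinθ with sinθ = 0.642788.
The centroid of a semicircle lies 4r/(3π) = 0.594178 m from the diameter, here below the top edge, so y_c = 6.56 + 0.594178 = 7.15418 m and h_c = 7.15418 × 0.642788 = 4.59862 m.
A = πr²/2 = π × 1.4²/2 = 3.07876 m².
Resultant F = γ·h_c·A = 12.3606 × 4.59862 × 3.07876 = 175.002 kN.

F ≈ 175.0 kN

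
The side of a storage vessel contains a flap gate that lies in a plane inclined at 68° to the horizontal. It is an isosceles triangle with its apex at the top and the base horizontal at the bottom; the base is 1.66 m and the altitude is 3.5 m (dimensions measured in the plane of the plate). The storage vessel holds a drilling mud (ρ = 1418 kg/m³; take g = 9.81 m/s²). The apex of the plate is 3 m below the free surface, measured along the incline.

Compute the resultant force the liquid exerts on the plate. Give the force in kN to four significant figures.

γ = ρg = 1418 × 9.81 / 1000 = 13.91058 kN/m³.
Let θ = 68° be the plate's angle to the horizontal; measure y along the incline from where the plane meets the free surface. Vertical depth h = y·sinθ with sinθ = 0.927184.
With the apex up, the centroid sits 2h/3 = 2 × 3.5/3 = 2.33333 m below the apex, so y_c = 3 + 2.33333 = 5.33333 m and h_c = 5.33333 × 0.927184 = 4.94498 m.
A = ½ × 1.66 × 3.5 = 2.905 m².
Resultant F = γ·h_c·A = 13.91058 × 4.94498 × 2.905 = 199.828 kN.

F ≈ 199.8 kN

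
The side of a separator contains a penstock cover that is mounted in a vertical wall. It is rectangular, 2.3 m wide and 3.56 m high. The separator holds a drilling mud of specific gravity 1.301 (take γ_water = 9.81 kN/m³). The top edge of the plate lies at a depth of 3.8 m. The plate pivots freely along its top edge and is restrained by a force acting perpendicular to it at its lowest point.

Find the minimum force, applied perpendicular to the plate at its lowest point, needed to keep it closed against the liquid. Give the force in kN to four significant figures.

P ≈ 322.6 kN

γ = 1.301 × 9.81 = 12.76281 kN/m³.
The centroid lies 3.56/2 = 1.78 m below the top edge, so the centroid depth is h_c = 3.8 + 1.78 = 5.58 m.
A = 2.3 × 3.56 = 8.188 m².
Resultant F = γ·h_c·A = 12.76281 × 5.58 × 8.188 = 583.121 kN.
I_c = b·h³/12 = 2.3 × 3.56³/12 = 8.64762 m⁴.
Centre of pressure: y_p = y_c + I_c/(y_c·A) = 5.58 + 8.64762/(5.58 × 8.188) = 5.58 + 0.189271 = 5.76927 m along the plane.
The resultant acts 1.78 + 0.189271 = 1.96927 m (along the plate) below the hinge at the top edge, so the moment about the hinge is M = F × 1.96927 = 583.121 × 1.96927 = 1148.32 kN·m.
A normal force at the bottom, 3.56 m from the hinge, must supply this moment: P = 1148.32/3.56 = 322.562 kN.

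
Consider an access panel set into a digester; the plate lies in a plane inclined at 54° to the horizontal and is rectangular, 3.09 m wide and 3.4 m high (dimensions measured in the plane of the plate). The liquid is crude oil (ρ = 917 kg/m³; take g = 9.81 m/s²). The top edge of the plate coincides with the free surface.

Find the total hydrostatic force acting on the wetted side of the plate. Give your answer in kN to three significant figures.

γ = ρg = 917 × 9.81 / 1000 = 8.99577 kN/m³.
Let θ = 54° be the plate's angle to the horizontal; measure y along the incline from where the plane meets the free surface. Vertical depth h = y·sinθ with sinθ = 0.809017.
The centroid lies 3.4/2 = 1.7 m below the top edge, so y_c = 1.7 m and h_c = 1.7 × 0.809017 = 1.37533 m.
A = 3.09 × 3.4 = 10.506 m².
Resultant F = γ·h_c·A = 8.99577 × 1.37533 × 10.506 = 129.982 kN.

F ≈ 130 kN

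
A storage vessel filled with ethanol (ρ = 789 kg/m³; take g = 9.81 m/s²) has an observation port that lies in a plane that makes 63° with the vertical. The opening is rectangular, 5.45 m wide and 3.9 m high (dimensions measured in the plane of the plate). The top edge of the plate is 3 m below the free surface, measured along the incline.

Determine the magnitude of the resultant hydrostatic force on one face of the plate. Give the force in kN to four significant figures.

γ = ρg = 789 × 9.81 / 1000 = 7.74009 kN/m³.
The plate makes 63° with the vertical, i.e. θ = 90° − 63° = 27° to the horizontal. Measuring y along the incline from the free-surface line, vertical depth h = y·sinθ with sinθ = 0.453990.
The centroid lies 3.9/2 = 1.95 m below the top edge, so y_c = 3 + 1.95 = 4.95 m and h_c = 4.95 × 0.453990 = 2.24725 m.
A = 5.45 × 3.9 = 21.255 m².
Resultant F = γ·h_c·A = 7.74009 × 2.24725 × 21.255 = 369.708 kN.

F ≈ 369.7 kN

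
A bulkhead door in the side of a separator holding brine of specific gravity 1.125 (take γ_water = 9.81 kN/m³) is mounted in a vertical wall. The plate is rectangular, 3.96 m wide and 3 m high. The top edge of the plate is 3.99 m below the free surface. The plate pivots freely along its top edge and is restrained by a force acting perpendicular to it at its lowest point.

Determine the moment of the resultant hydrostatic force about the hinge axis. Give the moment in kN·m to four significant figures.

γ = 1.125 × 9.81 = 11.03625 kN/m³.
The centroid lies 3/2 = 1.5 m below the top edge, so the centroid depth is h_c = 3.99 + 1.5 = 5.49 m.
A = 3.96 × 3 = 11.88 m².
Resultant F = γ·h_c·A = 11.03625 × 5.49 × 11.88 = 719.797 kN.
I_c = b·h³/12 = 3.96 × 3³/12 = 8.91 m⁴.
Centre of pressure: y_p = y_c + I_c/(y_c·A) = 5.49 + 8.91/(5.49 × 11.88) = 5.49 + 0.136612 = 5.62661 m along the plane.
The resultant acts 1.5 + 0.136612 = 1.63661 m (along the plate) below the hinge at the top edge, so the moment about the hinge is M = F × 1.63661 = 719.797 × 1.63661 = 1178.03 kN·m.

M ≈ 1178 kN·m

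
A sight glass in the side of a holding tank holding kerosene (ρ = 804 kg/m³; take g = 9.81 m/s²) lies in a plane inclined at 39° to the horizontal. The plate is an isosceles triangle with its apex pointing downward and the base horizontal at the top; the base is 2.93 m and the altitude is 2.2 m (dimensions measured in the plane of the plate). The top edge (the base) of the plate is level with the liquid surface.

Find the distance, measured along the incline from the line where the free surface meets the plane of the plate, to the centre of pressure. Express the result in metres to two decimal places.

γ = ρg = 804 × 9.81 / 1000 = 7.88724 kN/m³.
Let θ = 39° be the plate's angle to the horizontal; measure y along the incline from where the plane meets the free surface. Vertical depth h = y·sinθ with sinθ = 0.629320.
With the apex down, the centroid sits h/3 = 2.2/3 = 0.733333 m below the base (the top edge), so y_c = 0.733333 m and h_c = 0.733333 × 0.629320 = 0.461501 m.
A = ½ × 2.93 × 2.2 = 3.223 m².
Resultant F = γ·h_c·A = 7.88724 × 0.461501 × 3.223 = 11.7316 kN.
I_c = b·h³/36 = 2.93 × 2.2³/36 = 0.866629 m⁴.
Centre of pressure: y_p = y_c + I_c/(y_c·A) = 0.733333 + 0.866629/(0.733333 × 3.223) = 0.733333 + 0.366667 = 1.1 m along the plane.

y_p = 1.10 m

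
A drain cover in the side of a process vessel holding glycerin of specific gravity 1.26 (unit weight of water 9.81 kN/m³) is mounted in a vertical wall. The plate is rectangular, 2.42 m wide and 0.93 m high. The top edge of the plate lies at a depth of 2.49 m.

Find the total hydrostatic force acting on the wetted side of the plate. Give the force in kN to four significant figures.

F ≈ 82.20 kN

γ = 1.26 × 9.81 = 12.3606 kN/m³.
The centroid lies 0.93/2 = 0.465 m below the top edge, so the centroid depth is h_c = 2.49 + 0.465 = 2.955 m.
A = 2.42 × 0.93 = 2.2506 m².
Resultant F = γ·h_c·A = 12.3606 × 2.955 × 2.2506 = 82.2045 kN.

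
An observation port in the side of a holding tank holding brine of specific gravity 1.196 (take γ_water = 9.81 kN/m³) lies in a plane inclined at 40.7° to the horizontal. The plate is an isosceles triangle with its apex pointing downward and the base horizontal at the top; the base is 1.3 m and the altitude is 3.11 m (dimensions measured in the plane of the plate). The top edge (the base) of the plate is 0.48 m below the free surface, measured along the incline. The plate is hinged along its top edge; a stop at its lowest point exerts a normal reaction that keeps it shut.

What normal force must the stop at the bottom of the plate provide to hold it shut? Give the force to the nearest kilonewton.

γ = 1.196 × 9.81 = 11.73276 kN/m³.
Let θ = 40.7° be the plate's angle to the horizontal; measure y along the incline from where the plane meets the free surface. Vertical depth h = y·sinθ with sinθ = 0.652098.
With the apex down, the centroid sits h/3 = 3.11/3 = 1.03667 m below the base (the top edge), so y_c = 0.48 + 1.03667 = 1.51667 m and h_c = 1.51667 × 0.652098 = 0.989017 m.
A = ½ × 1.3 × 3.11 = 2.0215 m².
Resultant F = γ·h_c·A = 11.73276 × 0.989017 × 2.0215 = 23.4573 kN.
I_c = b·h³/36 = 1.3 × 3.11³/36 = 1.08623 m⁴.
Centre of pressure: y_p = y_c + I_c/(y_c·A) = 1.51667 + 1.08623/(1.51667 × 2.0215) = 1.51667 + 0.354288 = 1.87096 m along the plane.
The resultant acts 1.03667 + 0.354288 = 1.39096 m (along the plate) below the hinge at the top edge, so the moment about the hinge is M = F × 1.39096 = 23.4573 × 1.39096 = 32.6282 kN·m.
A normal force at the bottom, 3.11 m from the hinge, must supply this moment: P = 32.6282/3.11 = 10.4914 kN.

P ≈ 10 kN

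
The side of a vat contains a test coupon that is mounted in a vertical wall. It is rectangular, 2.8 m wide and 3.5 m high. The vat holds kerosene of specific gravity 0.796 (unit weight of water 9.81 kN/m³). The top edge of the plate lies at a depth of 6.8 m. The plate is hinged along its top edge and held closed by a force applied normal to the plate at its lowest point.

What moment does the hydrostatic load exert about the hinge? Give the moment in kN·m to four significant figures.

γ = 0.796 × 9.81 = 7.80876 kN/m³.
The centroid lies 3.5/2 = 1.75 m below the top edge, so the centroid depth is h_c = 6.8 + 1.75 = 8.55 m.
A = 2.8 × 3.5 = 9.8 m².
Resultant F = γ·h_c·A = 7.80876 × 8.55 × 9.8 = 654.296 kN.
I_c = b·h³/12 = 2.8 × 3.5³/12 = 10.0042 m⁴.
Centre of pressure: y_p = y_c + I_c/(y_c·A) = 8.55 + 10.0042/(8.55 × 9.8) = 8.55 + 0.119396 = 8.6694 m along the plane.
The resultant acts 1.75 + 0.119396 = 1.8694 m (along the plate) below the hinge at the top edge, so the moment about the hinge is M = F × 1.8694 = 654.296 × 1.8694 = 1223.14 kN·m.

M ≈ 1223 kN·m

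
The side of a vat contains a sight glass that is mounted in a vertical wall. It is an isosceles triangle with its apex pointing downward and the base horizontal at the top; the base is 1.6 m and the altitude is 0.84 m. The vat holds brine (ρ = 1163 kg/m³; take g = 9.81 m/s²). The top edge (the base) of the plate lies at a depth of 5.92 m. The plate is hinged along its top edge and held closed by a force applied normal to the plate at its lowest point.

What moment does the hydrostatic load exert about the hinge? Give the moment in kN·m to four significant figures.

γ = ρg = 1163 × 9.81 / 1000 = 11.40903 kN/m³.
With the apex down, the centroid sits h/3 = 0.84/3 = 0.28 m below the base (the top edge), so the centroid depth is h_c = 5.92 + 0.28 = 6.2 m.
A = ½ × 1.6 × 0.84 = 0.672 m².
Resultant F = γ·h_c·A = 11.40903 × 6.2 × 0.672 = 47.5346 kN.
I_c = b·h³/36 = 1.6 × 0.84³/36 = 0.0263424 m⁴.
Centre of pressure: y_p = y_c + I_c/(y_c·A) = 6.2 + 0.0263424/(6.2 × 0.672) = 6.2 + 0.00632258 = 6.20632 m along the plane.
The resultant acts 0.28 + 0.00632258 = 0.286323 m (along the plate) below the hinge at the top edge, so the moment about the hinge is M = F × 0.286323 = 47.5346 × 0.286323 = 13.6102 kN·m.

M ≈ 13.61 kN·m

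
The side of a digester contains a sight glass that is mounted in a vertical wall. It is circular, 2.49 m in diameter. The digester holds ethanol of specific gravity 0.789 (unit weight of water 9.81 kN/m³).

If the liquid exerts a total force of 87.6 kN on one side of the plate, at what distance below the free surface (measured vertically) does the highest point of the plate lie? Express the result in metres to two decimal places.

d_top ≈ 1.08 m

γ = 0.789 × 9.81 = 7.74009 kN/m³.
A = π(1.245)² = 4.86955 m².
From F = γ·h_c·A, the centroid depth is h_c = 87.6/(7.74009 × 4.86955) = 2.32418 m.
The centroid is at the centre, 1.245 m below the top of the plate, so the highest point sits at h_top = 2.32418 − 1.245 = 1.07918 m below the surface.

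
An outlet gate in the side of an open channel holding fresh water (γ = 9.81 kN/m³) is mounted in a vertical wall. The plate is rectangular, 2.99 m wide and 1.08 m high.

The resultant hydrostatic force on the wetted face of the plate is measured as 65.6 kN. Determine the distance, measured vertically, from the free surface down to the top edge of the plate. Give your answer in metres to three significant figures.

γ = 9.81 kN/m³.
A = 2.99 × 1.08 = 3.2292 m².
From F = γ·h_c·A, the centroid depth is h_c = 65.6/(9.81 × 3.2292) = 2.07081 m.
The centroid lies 1.08/2 = 0.54 m below the top edge, so the top edge sits at h_top = 2.07081 − 0.54 = 1.53081 m below the surface.

d_top ≈ 1.53 m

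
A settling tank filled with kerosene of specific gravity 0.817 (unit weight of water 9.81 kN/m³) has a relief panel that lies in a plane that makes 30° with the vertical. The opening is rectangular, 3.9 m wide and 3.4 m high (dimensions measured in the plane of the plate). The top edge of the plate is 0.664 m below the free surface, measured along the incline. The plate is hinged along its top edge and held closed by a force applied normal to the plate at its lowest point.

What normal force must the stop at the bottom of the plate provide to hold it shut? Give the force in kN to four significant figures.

γ = 0.817 × 9.81 = 8.01477 kN/m³.
The plate makes 30° with the vertical, i.e. θ = 90° − 30° = 60° to the horizontal. Measuring y along the incline from the free-surface line, vertical depth h = y·sinθ with sinθ = 0.866025.
The centroid lies 3.4/2 = 1.7 m below the top edge, so y_c = 0.664 + 1.7 = 2.364 m and h_c = 2.364 × 0.866025 = 2.04728 m.
A = 3.9 × 3.4 = 13.26 m².
Resultant F = γ·h_c·A = 8.01477 × 2.04728 × 13.26 = 217.576 kN.
I_c = b·h³/12 = 3.9 × 3.4³/12 = 12.7738 m⁴.
Centre of pressure: y_p = y_c + I_c/(y_c·A) = 2.364 + 12.7738/(2.364 × 13.26) = 2.364 + 0.407501 = 2.7715 m along the plane.
The resultant acts 1.7 + 0.407501 = 2.1075 m (along the plate) below the hinge at the top edge, so the moment about the hinge is M = F × 2.1075 = 217.576 × 2.1075 = 458.541 kN·m.
A normal force at the bottom, 3.4 m from the hinge, must supply this moment: P = 458.541/3.4 = 134.865 kN.

P ≈ 134.9 kN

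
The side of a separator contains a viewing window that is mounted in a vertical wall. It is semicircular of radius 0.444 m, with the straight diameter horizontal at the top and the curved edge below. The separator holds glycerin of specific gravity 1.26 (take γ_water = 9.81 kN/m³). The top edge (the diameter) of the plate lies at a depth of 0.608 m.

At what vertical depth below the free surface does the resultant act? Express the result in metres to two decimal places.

γ = 1.26 × 9.81 = 12.3606 kN/m³.
The centroid of a semicircle lies 4r/(3π) = 0.188439 m from the diameter, here below the top edge, so the centroid depth is h_c = 0.608 + 0.188439 = 0.796439 m.
A = πr²/2 = π × 0.444²/2 = 0.309661 m².
Resultant F = γ·h_c·A = 12.3606 × 0.796439 × 0.309661 = 3.04845 kN.
I_c = (π/8 − 8/(9π))·r⁴ = 0.109757 × 0.444⁴ = 0.00426544 m⁴.
Centre of pressure: y_p = y_c + I_c/(y_c·A) = 0.796439 + 0.00426544/(0.796439 × 0.309661) = 0.796439 + 0.0172952 = 0.813734 m along the plane.

h_p = 0.81 m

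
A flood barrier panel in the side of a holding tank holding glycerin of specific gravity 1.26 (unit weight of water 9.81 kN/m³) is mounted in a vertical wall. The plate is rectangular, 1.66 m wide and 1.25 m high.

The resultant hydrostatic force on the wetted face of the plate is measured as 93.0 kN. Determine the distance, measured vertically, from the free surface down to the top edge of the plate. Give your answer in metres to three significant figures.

d_top ≈ 3.00 m

γ = 1.26 × 9.81 = 12.3606 kN/m³.
A = 1.66 × 1.25 = 2.075 m².
From F = γ·h_c·A, the centroid depth is h_c = 93.0/(12.3606 × 2.075) = 3.62598 m.
The centroid lies 1.25/2 = 0.625 m below the top edge, so the top edge sits at h_top = 3.62598 − 0.625 = 3.00098 m below the surface.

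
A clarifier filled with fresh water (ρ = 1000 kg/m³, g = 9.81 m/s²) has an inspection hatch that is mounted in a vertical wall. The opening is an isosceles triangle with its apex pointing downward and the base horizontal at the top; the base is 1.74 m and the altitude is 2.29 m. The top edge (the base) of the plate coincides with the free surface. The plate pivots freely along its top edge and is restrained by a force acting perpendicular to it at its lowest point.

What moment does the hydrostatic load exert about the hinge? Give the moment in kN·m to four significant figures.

γ = ρg = 1000 × 9.81 = 9810 N/m³ = 9.81 kN/m³.
With the apex down, the centroid sits h/3 = 2.29/3 = 0.763333 m below the base (the top edge), so the centroid depth is h_c = 0.763333 m.
A = ½ × 1.74 × 2.29 = 1.9923 m².
Resultant F = γ·h_c·A = 9.81 × 0.763333 × 1.9923 = 14.9189 kN.
I_c = b·h³/36 = 1.74 × 2.29³/36 = 0.580434 m⁴.
Centre of pressure: y_p = y_c + I_c/(y_c·A) = 0.763333 + 0.580434/(0.763333 × 1.9923) = 0.763333 + 0.381667 = 1.145 m along the plane.
The resultant acts 0.763333 + 0.381667 = 1.145 m (along the plate) below the hinge at the top edge, so the moment about the hinge is M = F × 1.145 = 14.9189 × 1.145 = 17.0821 kN·m.

M ≈ 17.08 kN·m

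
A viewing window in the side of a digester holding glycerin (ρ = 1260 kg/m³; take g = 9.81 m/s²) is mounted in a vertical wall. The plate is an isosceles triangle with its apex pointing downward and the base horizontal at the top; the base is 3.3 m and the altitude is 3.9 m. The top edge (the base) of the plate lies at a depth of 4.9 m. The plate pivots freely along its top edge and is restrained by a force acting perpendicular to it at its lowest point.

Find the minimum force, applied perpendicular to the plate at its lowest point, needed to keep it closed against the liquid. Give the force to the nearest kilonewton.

P ≈ 182 kN

γ = ρg = 1260 × 9.81 / 1000 = 12.3606 kN/m³.
With the apex down, the centroid sits h/3 = 3.9/3 = 1.3 m below the base (the top edge), so the centroid depth is h_c = 4.9 + 1.3 = 6.2 m.
A = ½ × 3.3 × 3.9 = 6.435 m².
Resultant F = γ·h_c·A = 12.3606 × 6.2 × 6.435 = 493.151 kN.
I_c = b·h³/36 = 3.3 × 3.9³/36 = 5.43757 m⁴.
Centre of pressure: y_p = y_c + I_c/(y_c·A) = 6.2 + 5.43757/(6.2 × 6.435) = 6.2 + 0.13629 = 6.33629 m along the plane.
The resultant acts 1.3 + 0.13629 = 1.43629 m (along the plate) below the hinge at the top edge, so the moment about the hinge is M = F × 1.43629 = 493.151 × 1.43629 = 708.308 kN·m.
A normal force at the bottom, 3.9 m from the hinge, must supply this moment: P = 708.308/3.9 = 181.617 kN.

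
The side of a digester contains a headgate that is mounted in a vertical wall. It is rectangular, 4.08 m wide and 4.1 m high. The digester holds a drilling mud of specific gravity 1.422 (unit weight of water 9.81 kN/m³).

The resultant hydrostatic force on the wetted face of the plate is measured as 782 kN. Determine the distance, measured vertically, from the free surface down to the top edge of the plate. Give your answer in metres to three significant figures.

γ = 1.422 × 9.81 = 13.94982 kN/m³.
A = 4.08 × 4.1 = 16.728 m².
From F = γ·h_c·A, the centroid depth is h_c = 782/(13.94982 × 16.728) = 3.35115 m.
The centroid lies 4.1/2 = 2.05 m below the top edge, so the top edge sits at h_top = 3.35115 − 2.05 = 1.30115 m below the surface.

d_top ≈ 1.30 m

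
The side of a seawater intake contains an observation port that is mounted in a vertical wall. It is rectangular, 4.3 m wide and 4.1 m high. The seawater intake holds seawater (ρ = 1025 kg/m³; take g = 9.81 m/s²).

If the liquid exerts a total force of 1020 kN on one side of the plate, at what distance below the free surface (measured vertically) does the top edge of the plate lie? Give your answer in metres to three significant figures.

γ = ρg = 1025 × 9.81 / 1000 = 10.05525 kN/m³.
A = 4.3 × 4.1 = 17.63 m².
From F = γ·h_c·A, the centroid depth is h_c = 1020/(10.05525 × 17.63) = 5.7538 m.
The centroid lies 4.1/2 = 2.05 m below the top edge, so the top edge sits at h_top = 5.7538 − 2.05 = 3.7038 m below the surface.

d_top ≈ 3.70 m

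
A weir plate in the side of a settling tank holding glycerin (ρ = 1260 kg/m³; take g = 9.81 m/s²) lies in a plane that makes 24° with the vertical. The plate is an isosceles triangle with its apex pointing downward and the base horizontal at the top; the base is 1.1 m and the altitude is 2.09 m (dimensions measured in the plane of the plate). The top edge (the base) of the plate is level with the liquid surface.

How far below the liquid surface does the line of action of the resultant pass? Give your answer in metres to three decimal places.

h_p = 0.955 m

γ = ρg = 1260 × 9.81 / 1000 = 12.3606 kN/m³.
The plate makes 24° with the vertical, i.e. θ = 90° − 24° = 66° to the horizontal. Measuring y along the incline from the free-surface line, vertical depth h = y·sinθ with sinθ = 0.913545.
With the apex down, the centroid sits h/3 = 2.09/3 = 0.696667 m below the base (the top edge), so y_c = 0.696667 m and h_c = 0.696667 × 0.913545 = 0.636437 m.
A = ½ × 1.1 × 2.09 = 1.1495 m².
Resultant F = γ·h_c·A = 12.3606 × 0.636437 × 1.1495 = 9.04282 kN.
I_c = b·h³/36 = 1.1 × 2.09³/36 = 0.278952 m⁴.
Centre of pressure: y_p = y_c + I_c/(y_c·A) = 0.696667 + 0.278952/(0.696667 × 1.1495) = 0.696667 + 0.348334 = 1.045 m along the plane.
Vertically, h_p = y_p·sinθ = 1.045 × 0.913545 = 0.954655 m.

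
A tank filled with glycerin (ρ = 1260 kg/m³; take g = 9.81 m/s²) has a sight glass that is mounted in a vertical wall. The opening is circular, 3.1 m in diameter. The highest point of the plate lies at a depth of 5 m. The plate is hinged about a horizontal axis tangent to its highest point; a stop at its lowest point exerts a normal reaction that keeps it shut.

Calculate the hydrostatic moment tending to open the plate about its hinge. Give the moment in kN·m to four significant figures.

γ = ρg = 1260 × 9.81 / 1000 = 12.3606 kN/m³.
The centroid is at the centre, 1.55 m below the top of the plate, so the centroid depth is h_c = 5 + 1.55 = 6.55 m.
A = π(1.55)² = 7.54768 m².
Resultant F = γ·h_c·A = 12.3606 × 6.55 × 7.54768 = 611.075 kN.
I_c = πr⁴/4 = π × 1.55⁴/4 = 4.53332 m⁴.
Centre of pressure: y_p = y_c + I_c/(y_c·A) = 6.55 + 4.53332/(6.55 × 7.54768) = 6.55 + 0.0916984 = 6.6417 m along the plane.
The resultant acts 1.55 + 0.0916984 = 1.6417 m (along the plate) below the hinge at the top edge, so the moment about the hinge is M = F × 1.6417 = 611.075 × 1.6417 = 1003.2 kN·m.

M ≈ 1003 kN·m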